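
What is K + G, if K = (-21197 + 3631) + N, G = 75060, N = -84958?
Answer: -27464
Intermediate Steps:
K = -102524 (K = (-21197 + 3631) - 84958 = -17566 - 84958 = -102524)
K + G = -102524 + 75060 = -27464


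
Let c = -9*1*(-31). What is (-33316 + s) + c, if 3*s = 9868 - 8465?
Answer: -97708/3 ≈ -32569.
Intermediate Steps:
c = 279 (c = -9*(-31) = 279)
s = 1403/3 (s = (9868 - 8465)/3 = (⅓)*1403 = 1403/3 ≈ 467.67)
(-33316 + s) + c = (-33316 + 1403/3) + 279 = -98545/3 + 279 = -97708/3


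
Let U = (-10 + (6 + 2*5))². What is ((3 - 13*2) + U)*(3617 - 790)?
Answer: 36751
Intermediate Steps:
U = 36 (U = (-10 + (6 + 10))² = (-10 + 16)² = 6² = 36)
((3 - 13*2) + U)*(3617 - 790) = ((3 - 13*2) + 36)*(3617 - 790) = ((3 - 26) + 36)*2827 = (-23 + 36)*2827 = 13*2827 = 36751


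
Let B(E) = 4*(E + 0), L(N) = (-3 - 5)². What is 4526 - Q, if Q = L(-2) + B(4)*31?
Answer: 3966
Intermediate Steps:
L(N) = 64 (L(N) = (-8)² = 64)
B(E) = 4*E
Q = 560 (Q = 64 + (4*4)*31 = 64 + 16*31 = 64 + 496 = 560)
4526 - Q = 4526 - 1*560 = 4526 - 560 = 3966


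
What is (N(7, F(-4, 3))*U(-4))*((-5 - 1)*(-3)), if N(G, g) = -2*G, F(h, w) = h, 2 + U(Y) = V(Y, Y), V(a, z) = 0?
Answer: 504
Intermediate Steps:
U(Y) = -2 (U(Y) = -2 + 0 = -2)
(N(7, F(-4, 3))*U(-4))*((-5 - 1)*(-3)) = (-2*7*(-2))*((-5 - 1)*(-3)) = (-14*(-2))*(-6*(-3)) = 28*18 = 504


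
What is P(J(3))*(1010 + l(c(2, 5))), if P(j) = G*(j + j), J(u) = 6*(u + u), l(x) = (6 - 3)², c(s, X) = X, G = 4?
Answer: 293472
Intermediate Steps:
l(x) = 9 (l(x) = 3² = 9)
J(u) = 12*u (J(u) = 6*(2*u) = 12*u)
P(j) = 8*j (P(j) = 4*(j + j) = 4*(2*j) = 8*j)
P(J(3))*(1010 + l(c(2, 5))) = (8*(12*3))*(1010 + 9) = (8*36)*1019 = 288*1019 = 293472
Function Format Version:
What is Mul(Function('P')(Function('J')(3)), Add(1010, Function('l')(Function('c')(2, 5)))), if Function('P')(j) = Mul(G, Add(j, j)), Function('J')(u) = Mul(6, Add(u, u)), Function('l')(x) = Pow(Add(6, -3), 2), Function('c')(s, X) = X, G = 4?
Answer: 293472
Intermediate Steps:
Function('l')(x) = 9 (Function('l')(x) = Pow(3, 2) = 9)
Function('J')(u) = Mul(12, u) (Function('J')(u) = Mul(6, Mul(2, u)) = Mul(12, u))
Function('P')(j) = Mul(8, j) (Function('P')(j) = Mul(4, Add(j, j)) = Mul(4, Mul(2, j)) = Mul(8, j))
Mul(Function('P')(Function('J')(3)), Add(1010, Function('l')(Function('c')(2, 5)))) = Mul(Mul(8, Mul(12, 3)), Add(1010, 9)) = Mul(Mul(8, 36), 1019) = Mul(288, 1019) = 293472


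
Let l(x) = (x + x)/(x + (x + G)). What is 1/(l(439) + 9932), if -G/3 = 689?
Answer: 1189/11808270 ≈ 0.00010069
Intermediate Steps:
G = -2067 (G = -3*689 = -2067)
l(x) = 2*x/(-2067 + 2*x) (l(x) = (x + x)/(x + (x - 2067)) = (2*x)/(x + (-2067 + x)) = (2*x)/(-2067 + 2*x) = 2*x/(-2067 + 2*x))
1/(l(439) + 9932) = 1/(2*439/(-2067 + 2*439) + 9932) = 1/(2*439/(-2067 + 878) + 9932) = 1/(2*439/(-1189) + 9932) = 1/(2*439*(-1/1189) + 9932) = 1/(-878/1189 + 9932) = 1/(11808270/1189) = 1189/11808270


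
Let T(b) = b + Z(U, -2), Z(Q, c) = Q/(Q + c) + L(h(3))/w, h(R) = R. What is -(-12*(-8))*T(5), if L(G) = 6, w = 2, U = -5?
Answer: -5856/7 ≈ -836.57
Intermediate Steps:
Z(Q, c) = 3 + Q/(Q + c) (Z(Q, c) = Q/(Q + c) + 6/2 = Q/(Q + c) + 6*(½) = Q/(Q + c) + 3 = 3 + Q/(Q + c))
T(b) = 26/7 + b (T(b) = b + (3*(-2) + 4*(-5))/(-5 - 2) = b + (-6 - 20)/(-7) = b - ⅐*(-26) = b + 26/7 = 26/7 + b)
-(-12*(-8))*T(5) = -(-12*(-8))*(26/7 + 5) = -96*61/7 = -1*5856/7 = -5856/7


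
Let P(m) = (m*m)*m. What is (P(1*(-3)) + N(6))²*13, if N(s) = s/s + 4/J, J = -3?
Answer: 87412/9 ≈ 9712.4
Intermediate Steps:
P(m) = m³ (P(m) = m²*m = m³)
N(s) = -⅓ (N(s) = s/s + 4/(-3) = 1 + 4*(-⅓) = 1 - 4/3 = -⅓)
(P(1*(-3)) + N(6))²*13 = ((1*(-3))³ - ⅓)²*13 = ((-3)³ - ⅓)²*13 = (-27 - ⅓)²*13 = (-82/3)²*13 = (6724/9)*13 = 87412/9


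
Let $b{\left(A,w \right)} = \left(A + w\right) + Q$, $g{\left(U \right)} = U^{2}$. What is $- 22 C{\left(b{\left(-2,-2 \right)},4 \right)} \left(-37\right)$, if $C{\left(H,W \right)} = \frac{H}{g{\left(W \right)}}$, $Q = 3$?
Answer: $- \frac{407}{8} \approx -50.875$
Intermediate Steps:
$b{\left(A,w \right)} = 3 + A + w$ ($b{\left(A,w \right)} = \left(A + w\right) + 3 = 3 + A + w$)
$C{\left(H,W \right)} = \frac{H}{W^{2}}$
$- 22 C{\left(b{\left(-2,-2 \right)},4 \right)} \left(-37\right) = - 22 \frac{3 - 2 - 2}{16} \left(-37\right) = - 22 \left(\left(-1\right) \frac{1}{16}\right) \left(-37\right) = \left(-22\right) \left(- \frac{1}{16}\right) \left(-37\right) = \frac{11}{8} \left(-37\right) = - \frac{407}{8}$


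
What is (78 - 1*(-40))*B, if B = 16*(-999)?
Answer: -1886112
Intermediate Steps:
B = -15984
(78 - 1*(-40))*B = (78 - 1*(-40))*(-15984) = (78 + 40)*(-15984) = 118*(-15984) = -1886112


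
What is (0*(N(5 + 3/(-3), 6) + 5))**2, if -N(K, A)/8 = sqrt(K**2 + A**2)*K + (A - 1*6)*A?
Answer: 0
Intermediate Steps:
N(K, A) = -8*A*(-6 + A) - 8*K*sqrt(A**2 + K**2) (N(K, A) = -8*(sqrt(K**2 + A**2)*K + (A - 1*6)*A) = -8*(sqrt(A**2 + K**2)*K + (A - 6)*A) = -8*(K*sqrt(A**2 + K**2) + (-6 + A)*A) = -8*(K*sqrt(A**2 + K**2) + A*(-6 + A)) = -8*(A*(-6 + A) + K*sqrt(A**2 + K**2)) = -8*A*(-6 + A) - 8*K*sqrt(A**2 + K**2))
(0*(N(5 + 3/(-3), 6) + 5))**2 = (0*((-8*6**2 + 48*6 - 8*(5 + 3/(-3))*sqrt(6**2 + (5 + 3/(-3))**2)) + 5))**2 = (0*((-8*36 + 288 - 8*(5 + 3*(-1/3))*sqrt(36 + (5 + 3*(-1/3))**2)) + 5))**2 = (0*((-288 + 288 - 8*(5 - 1)*sqrt(36 + (5 - 1)**2)) + 5))**2 = (0*((-288 + 288 - 8*4*sqrt(36 + 4**2)) + 5))**2 = (0*((-288 + 288 - 8*4*sqrt(36 + 16)) + 5))**2 = (0*((-288 + 288 - 8*4*sqrt(52)) + 5))**2 = (0*((-288 + 288 - 8*4*2*sqrt(13)) + 5))**2 = (0*((-288 + 288 - 64*sqrt(13)) + 5))**2 = (0*(-64*sqrt(13) + 5))**2 = (0*(5 - 64*sqrt(13)))**2 = 0**2 = 0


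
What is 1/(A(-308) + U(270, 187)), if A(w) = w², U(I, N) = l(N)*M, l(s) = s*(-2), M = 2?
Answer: 1/94116 ≈ 1.0625e-5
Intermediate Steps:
l(s) = -2*s
U(I, N) = -4*N (U(I, N) = -2*N*2 = -4*N)
1/(A(-308) + U(270, 187)) = 1/((-308)² - 4*187) = 1/(94864 - 748) = 1/94116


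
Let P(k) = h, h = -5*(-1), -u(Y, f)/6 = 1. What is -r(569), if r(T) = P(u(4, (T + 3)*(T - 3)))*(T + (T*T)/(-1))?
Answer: 1615960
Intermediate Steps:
u(Y, f) = -6 (u(Y, f) = -6*1 = -6)
h = 5
P(k) = 5
r(T) = -5*T² + 5*T (r(T) = 5*(T + (T*T)/(-1)) = 5*(T + T²*(-1)) = 5*(T - T²) = -5*T² + 5*T)
-r(569) = -5*569*(1 - 1*569) = -5*569*(1 - 569) = -5*569*(-568) = -1*(-1615960) = 1615960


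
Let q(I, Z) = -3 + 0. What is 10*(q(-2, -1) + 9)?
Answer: 60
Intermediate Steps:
q(I, Z) = -3
10*(q(-2, -1) + 9) = 10*(-3 + 9) = 10*6 = 60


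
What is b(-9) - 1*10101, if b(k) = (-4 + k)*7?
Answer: -10192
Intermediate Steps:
b(k) = -28 + 7*k
b(-9) - 1*10101 = (-28 + 7*(-9)) - 1*10101 = (-28 - 63) - 10101 = -91 - 10101 = -10192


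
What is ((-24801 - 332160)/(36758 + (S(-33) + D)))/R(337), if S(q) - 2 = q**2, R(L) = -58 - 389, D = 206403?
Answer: 118987/36393548 ≈ 0.0032695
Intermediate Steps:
R(L) = -447
S(q) = 2 + q**2
((-24801 - 332160)/(36758 + (S(-33) + D)))/R(337) = ((-24801 - 332160)/(36758 + ((2 + (-33)**2) + 206403)))/(-447) = -356961/(36758 + ((2 + 1089) + 206403))*(-1/447) = -356961/(36758 + (1091 + 206403))*(-1/447) = -356961/(36758 + 207494)*(-1/447) = -356961/244252*(-1/447) = 118987/36393548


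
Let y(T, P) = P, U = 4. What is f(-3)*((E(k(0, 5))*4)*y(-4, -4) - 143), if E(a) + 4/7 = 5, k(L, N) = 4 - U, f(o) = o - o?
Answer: 0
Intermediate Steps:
f(o) = 0
k(L, N) = 0 (k(L, N) = 4 - 1*4 = 4 - 4 = 0)
E(a) = 31/7 (E(a) = -4/7 + 5 = 31/7)
f(-3)*((E(k(0, 5))*4)*y(-4, -4) - 143) = 0*(((31/7)*4)*(-4) - 143) = 0*((124/7)*(-4) - 143) = 0*(-496/7 - 143) = 0*(-1497/7) = 0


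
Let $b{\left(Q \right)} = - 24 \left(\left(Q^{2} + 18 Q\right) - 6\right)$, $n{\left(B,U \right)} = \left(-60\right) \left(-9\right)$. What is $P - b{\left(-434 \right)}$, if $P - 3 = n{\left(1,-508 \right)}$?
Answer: $4333455$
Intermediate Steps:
$n{\left(B,U \right)} = 540$
$b{\left(Q \right)} = 144 - 432 Q - 24 Q^{2}$ ($b{\left(Q \right)} = - 24 \left(-6 + Q^{2} + 18 Q\right) = 144 - 432 Q - 24 Q^{2}$)
$P = 543$ ($P = 3 + 540 = 543$)
$P - b{\left(-434 \right)} = 543 - \left(144 - -187488 - 24 \left(-434\right)^{2}\right) = 543 - \left(144 + 187488 - 4520544\right) = 543 - -4332912 = 543 + 4332912 = 4333455$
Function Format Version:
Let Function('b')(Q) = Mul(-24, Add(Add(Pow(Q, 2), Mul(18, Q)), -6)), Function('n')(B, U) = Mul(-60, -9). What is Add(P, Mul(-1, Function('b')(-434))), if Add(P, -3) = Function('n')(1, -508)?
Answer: 4333455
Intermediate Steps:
Function('n')(B, U) = 540
Function('b')(Q) = Add(144, Mul(-432, Q), Mul(-24, Pow(Q, 2))) (Function('b')(Q) = Mul(-24, Add(-6, Pow(Q, 2), Mul(18, Q))) = Add(144, Mul(-432, Q), Mul(-24, Pow(Q, 2))))
P = 543 (P = Add(3, 540) = 543)
Add(P, Mul(-1, Function('b')(-434))) = Add(543, Mul(-1, Add(144, Mul(-432, -434), Mul(-24, Pow(-434, 2))))) = Add(543, Mul(-1, Add(144, 187488, Mul(-24, 188356)))) = Add(543, Mul(-1, Add(144, 187488, -4520544))) = Add(543, Mul(-1, -4332912)) = Add(543, 4332912) = 4333455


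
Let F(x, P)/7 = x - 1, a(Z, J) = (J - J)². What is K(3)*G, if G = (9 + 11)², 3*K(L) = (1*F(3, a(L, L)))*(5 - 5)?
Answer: 0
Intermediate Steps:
a(Z, J) = 0 (a(Z, J) = 0² = 0)
F(x, P) = -7 + 7*x (F(x, P) = 7*(x - 1) = 7*(-1 + x) = -7 + 7*x)
K(L) = 0 (K(L) = ((1*(-7 + 7*3))*(5 - 5))/3 = ((1*(-7 + 21))*0)/3 = ((1*14)*0)/3 = (14*0)/3 = (⅓)*0 = 0)
G = 400 (G = 20² = 400)
K(3)*G = 0*400 = 0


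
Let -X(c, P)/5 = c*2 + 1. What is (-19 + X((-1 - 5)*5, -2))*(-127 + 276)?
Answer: 41124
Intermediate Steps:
X(c, P) = -5 - 10*c (X(c, P) = -5*(c*2 + 1) = -5*(2*c + 1) = -5*(1 + 2*c) = -5 - 10*c)
(-19 + X((-1 - 5)*5, -2))*(-127 + 276) = (-19 + (-5 - 10*(-1 - 5)*5))*(-127 + 276) = (-19 + (-5 - (-60)*5))*149 = (-19 + (-5 - 10*(-30)))*149 = (-19 + (-5 + 300))*149 = (-19 + 295)*149 = 276*149 = 41124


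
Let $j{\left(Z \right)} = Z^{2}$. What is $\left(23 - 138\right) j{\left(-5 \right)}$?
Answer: $-2875$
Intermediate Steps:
$\left(23 - 138\right) j{\left(-5 \right)} = \left(23 - 138\right) \left(-5\right)^{2} = \left(-115\right) 25 = -2875$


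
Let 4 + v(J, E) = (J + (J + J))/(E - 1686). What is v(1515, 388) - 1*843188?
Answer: -1094467761/1298 ≈ -8.4320e+5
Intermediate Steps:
v(J, E) = -4 + 3*J/(-1686 + E) (v(J, E) = -4 + (J + (J + J))/(E - 1686) = -4 + (J + 2*J)/(-1686 + E) = -4 + (3*J)/(-1686 + E) = -4 + 3*J/(-1686 + E))
v(1515, 388) - 1*843188 = (6744 - 4*388 + 3*1515)/(-1686 + 388) - 1*843188 = (6744 - 1552 + 4545)/(-1298) - 843188 = -1/1298*9737 - 843188 = -9737/1298 - 843188 = -1094467761/1298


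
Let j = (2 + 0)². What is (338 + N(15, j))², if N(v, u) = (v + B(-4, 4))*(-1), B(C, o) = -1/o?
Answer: 1671849/16 ≈ 1.0449e+5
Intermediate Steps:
j = 4 (j = 2² = 4)
N(v, u) = ¼ - v (N(v, u) = (v - 1/4)*(-1) = (v - 1*¼)*(-1) = (v - ¼)*(-1) = (-¼ + v)*(-1) = ¼ - v)
(338 + N(15, j))² = (338 + (¼ - 1*15))² = (338 + (¼ - 15))² = (338 - 59/4)² = (1293/4)² = 1671849/16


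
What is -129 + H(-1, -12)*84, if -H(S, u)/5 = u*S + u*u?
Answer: -65649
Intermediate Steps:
H(S, u) = -5*u² - 5*S*u (H(S, u) = -5*(u*S + u*u) = -5*(S*u + u²) = -5*(u² + S*u) = -5*u² - 5*S*u)
-129 + H(-1, -12)*84 = -129 - 5*(-12)*(-1 - 12)*84 = -129 - 5*(-12)*(-13)*84 = -129 - 780*84 = -129 - 65520 = -65649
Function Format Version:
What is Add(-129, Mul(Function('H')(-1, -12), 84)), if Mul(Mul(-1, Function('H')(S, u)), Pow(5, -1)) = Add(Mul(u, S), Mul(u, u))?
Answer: -65649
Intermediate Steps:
Function('H')(S, u) = Add(Mul(-5, Pow(u, 2)), Mul(-5, S, u)) (Function('H')(S, u) = Mul(-5, Add(Mul(u, S), Mul(u, u))) = Mul(-5, Add(Mul(S, u), Pow(u, 2))) = Mul(-5, Add(Pow(u, 2), Mul(S, u))) = Add(Mul(-5, Pow(u, 2)), Mul(-5, S, u)))
Add(-129, Mul(Function('H')(-1, -12), 84)) = Add(-129, Mul(Mul(-5, -12, Add(-1, -12)), 84)) = Add(-129, Mul(Mul(-5, -12, -13), 84)) = Add(-129, Mul(-780, 84)) = Add(-129, -65520) = -65649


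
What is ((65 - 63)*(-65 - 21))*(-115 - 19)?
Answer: 23048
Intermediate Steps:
((65 - 63)*(-65 - 21))*(-115 - 19) = (2*(-86))*(-134) = -172*(-134) = 23048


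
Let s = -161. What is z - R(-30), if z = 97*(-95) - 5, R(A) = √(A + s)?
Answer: -9220 - I*√191 ≈ -9220.0 - 13.82*I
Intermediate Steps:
R(A) = √(-161 + A) (R(A) = √(A - 161) = √(-161 + A))
z = -9220 (z = -9215 - 5 = -9220)
z - R(-30) = -9220 - √(-161 - 30) = -9220 - √(-191) = -9220 - I*√191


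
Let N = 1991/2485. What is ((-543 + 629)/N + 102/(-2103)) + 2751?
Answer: 3989288957/1395691 ≈ 2858.3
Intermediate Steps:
N = 1991/2485 (N = 1991*(1/2485) = 1991/2485 ≈ 0.80121)
((-543 + 629)/N + 102/(-2103)) + 2751 = ((-543 + 629)/(1991/2485) + 102/(-2103)) + 2751 = (86*(2485/1991) + 102*(-1/2103)) + 2751 = (213710/1991 - 34/701) + 2751 = 149743016/1395691 + 2751 = 3989288957/1395691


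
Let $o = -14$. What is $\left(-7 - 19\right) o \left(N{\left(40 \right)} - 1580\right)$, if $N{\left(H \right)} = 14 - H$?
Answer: $-584584$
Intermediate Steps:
$\left(-7 - 19\right) o \left(N{\left(40 \right)} - 1580\right) = \left(-7 - 19\right) \left(-14\right) \left(\left(14 - 40\right) - 1580\right) = \left(-26\right) \left(-14\right) \left(\left(14 - 40\right) - 1580\right) = 364 \left(-26 - 1580\right) = 364 \left(-1606\right) = -584584$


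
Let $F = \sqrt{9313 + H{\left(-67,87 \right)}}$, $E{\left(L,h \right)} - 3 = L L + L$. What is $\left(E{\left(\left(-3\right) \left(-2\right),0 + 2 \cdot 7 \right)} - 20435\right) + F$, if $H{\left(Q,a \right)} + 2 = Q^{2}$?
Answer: $-20390 + 10 \sqrt{138} \approx -20273.0$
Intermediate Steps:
$E{\left(L,h \right)} = 3 + L + L^{2}$ ($E{\left(L,h \right)} = 3 + \left(L L + L\right) = 3 + \left(L^{2} + L\right) = 3 + \left(L + L^{2}\right) = 3 + L + L^{2}$)
$H{\left(Q,a \right)} = -2 + Q^{2}$
$F = 10 \sqrt{138}$ ($F = \sqrt{9313 - \left(2 - \left(-67\right)^{2}\right)} = \sqrt{9313 + \left(-2 + 4489\right)} = \sqrt{9313 + 4487} = \sqrt{13800} = 10 \sqrt{138} \approx 117.47$)
$\left(E{\left(\left(-3\right) \left(-2\right),0 + 2 \cdot 7 \right)} - 20435\right) + F = \left(\left(3 - -6 + \left(\left(-3\right) \left(-2\right)\right)^{2}\right) - 20435\right) + 10 \sqrt{138} = \left(\left(3 + 6 + 6^{2}\right) - 20435\right) + 10 \sqrt{138} = \left(\left(3 + 6 + 36\right) - 20435\right) + 10 \sqrt{138} = \left(45 - 20435\right) + 10 \sqrt{138} = -20390 + 10 \sqrt{138}$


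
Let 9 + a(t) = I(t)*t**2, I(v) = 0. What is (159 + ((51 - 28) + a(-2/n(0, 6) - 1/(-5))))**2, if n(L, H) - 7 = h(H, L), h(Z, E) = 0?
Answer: 29929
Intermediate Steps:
n(L, H) = 7 (n(L, H) = 7 + 0 = 7)
a(t) = -9 (a(t) = -9 + 0*t**2 = -9 + 0 = -9)
(159 + ((51 - 28) + a(-2/n(0, 6) - 1/(-5))))**2 = (159 + ((51 - 28) - 9))**2 = (159 + (23 - 9))**2 = (159 + 14)**2 = 173**2 = 29929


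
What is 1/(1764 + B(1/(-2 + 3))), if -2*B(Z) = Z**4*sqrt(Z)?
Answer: 2/3527 ≈ 0.00056705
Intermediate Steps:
B(Z) = -Z**(9/2)/2 (B(Z) = -Z**4*sqrt(Z)/2 = -Z**(9/2)/2)
1/(1764 + B(1/(-2 + 3))) = 1/(1764 - 1/(2*(-2 + 3)**(9/2))) = 1/(1764 - (1/1)**(9/2)/2) = 1/(1764 - 1**(9/2)/2) = 1/(1764 - 1/2*1) = 1/(1764 - 1/2) = 1/(3527/2) = 2/3527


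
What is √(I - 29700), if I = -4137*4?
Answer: 2*I*√11562 ≈ 215.05*I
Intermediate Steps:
I = -16548
√(I - 29700) = √(-16548 - 29700) = √(-46248) = 2*I*√11562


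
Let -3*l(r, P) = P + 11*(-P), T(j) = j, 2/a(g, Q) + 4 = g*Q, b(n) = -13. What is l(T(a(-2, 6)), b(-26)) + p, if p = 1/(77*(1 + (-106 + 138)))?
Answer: -36703/847 ≈ -43.333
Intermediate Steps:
a(g, Q) = 2/(-4 + Q*g) (a(g, Q) = 2/(-4 + g*Q) = 2/(-4 + Q*g))
l(r, P) = 10*P/3 (l(r, P) = -(P + 11*(-P))/3 = -(P - 11*P)/3 = -(-10)*P/3 = 10*P/3)
p = 1/2541 (p = 1/(77*(1 + 32)) = 1/(77*33) = 1/2541 ≈ 0.00039355)
l(T(a(-2, 6)), b(-26)) + p = (10/3)*(-13) + 1/2541 = -130/3 + 1/2541 = -36703/847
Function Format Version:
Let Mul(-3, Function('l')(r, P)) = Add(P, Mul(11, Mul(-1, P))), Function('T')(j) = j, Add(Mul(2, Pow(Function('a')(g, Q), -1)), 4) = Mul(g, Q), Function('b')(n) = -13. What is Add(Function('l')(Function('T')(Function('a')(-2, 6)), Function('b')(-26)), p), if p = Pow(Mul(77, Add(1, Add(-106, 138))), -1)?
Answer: Rational(-36703, 847) ≈ -43.333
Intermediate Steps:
Function('a')(g, Q) = Mul(2, Pow(Add(-4, Mul(Q, g)), -1)) (Function('a')(g, Q) = Mul(2, Pow(Add(-4, Mul(g, Q)), -1)) = Mul(2, Pow(Add(-4, Mul(Q, g)), -1)))
Function('l')(r, P) = Mul(Rational(10, 3), P) (Function('l')(r, P) = Mul(Rational(-1, 3), Add(P, Mul(11, Mul(-1, P)))) = Mul(Rational(-1, 3), Add(P, Mul(-11, P))) = Mul(Rational(-1, 3), Mul(-10, P)) = Mul(Rational(10, 3), P))
p = Rational(1, 2541) (p = Pow(Mul(77, Add(1, 32)), -1) = Pow(Mul(77, 33), -1) = Pow(2541, -1) = Rational(1, 2541) ≈ 0.00039355)
Add(Function('l')(Function('T')(Function('a')(-2, 6)), Function('b')(-26)), p) = Add(Mul(Rational(10, 3), -13), Rational(1, 2541)) = Add(Rational(-130, 3), Rational(1, 2541)) = Rational(-36703, 847)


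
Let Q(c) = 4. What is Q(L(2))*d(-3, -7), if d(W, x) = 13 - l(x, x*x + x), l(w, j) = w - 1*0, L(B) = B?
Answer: 80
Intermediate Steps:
l(w, j) = w (l(w, j) = w + 0 = w)
d(W, x) = 13 - x
Q(L(2))*d(-3, -7) = 4*(13 - 1*(-7)) = 4*(13 + 7) = 4*20 = 80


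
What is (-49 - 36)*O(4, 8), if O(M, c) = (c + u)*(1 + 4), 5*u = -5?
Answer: -2975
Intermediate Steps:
u = -1 (u = (⅕)*(-5) = -1)
O(M, c) = -5 + 5*c (O(M, c) = (c - 1)*(1 + 4) = (-1 + c)*5 = -5 + 5*c)
(-49 - 36)*O(4, 8) = (-49 - 36)*(-5 + 5*8) = -85*(-5 + 40) = -85*35 = -2975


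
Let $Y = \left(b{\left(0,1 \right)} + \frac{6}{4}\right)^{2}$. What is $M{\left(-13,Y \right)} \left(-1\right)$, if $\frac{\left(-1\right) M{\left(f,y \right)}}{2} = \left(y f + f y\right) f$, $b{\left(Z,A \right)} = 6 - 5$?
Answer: $4225$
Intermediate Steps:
$b{\left(Z,A \right)} = 1$
$Y = \frac{25}{4}$ ($Y = \left(1 + \frac{6}{4}\right)^{2} = \left(1 + 6 \cdot \frac{1}{4}\right)^{2} = \left(1 + \frac{3}{2}\right)^{2} = \left(\frac{5}{2}\right)^{2} = \frac{25}{4} \approx 6.25$)
$M{\left(f,y \right)} = - 4 y f^{2}$ ($M{\left(f,y \right)} = - 2 \left(y f + f y\right) f = - 2 \left(f y + f y\right) f = - 2 \cdot 2 f y f = - 2 \cdot 2 y f^{2} = - 4 y f^{2}$)
$M{\left(-13,Y \right)} \left(-1\right) = \left(-4\right) \frac{25}{4} \left(-13\right)^{2} \left(-1\right) = \left(-4\right) \frac{25}{4} \cdot 169 \left(-1\right) = \left(-4225\right) \left(-1\right) = 4225$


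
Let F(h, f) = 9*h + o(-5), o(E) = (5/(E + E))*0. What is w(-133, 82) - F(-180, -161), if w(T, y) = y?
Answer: 1702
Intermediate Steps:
o(E) = 0 (o(E) = (5/(2*E))*0 = 0)
F(h, f) = 9*h (F(h, f) = 9*h + 0 = 9*h)
w(-133, 82) - F(-180, -161) = 82 - 9*(-180) = 82 - 1*(-1620) = 82 + 1620 = 1702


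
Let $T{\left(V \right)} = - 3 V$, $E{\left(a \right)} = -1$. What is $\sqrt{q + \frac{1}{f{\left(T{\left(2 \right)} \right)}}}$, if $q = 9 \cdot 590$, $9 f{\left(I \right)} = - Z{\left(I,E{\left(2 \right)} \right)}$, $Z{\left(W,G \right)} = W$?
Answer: $\frac{\sqrt{21246}}{2} \approx 72.88$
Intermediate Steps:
$f{\left(I \right)} = - \frac{I}{9}$ ($f{\left(I \right)} = \frac{\left(-1\right) I}{9} = - \frac{I}{9}$)
$q = 5310$
$\sqrt{q + \frac{1}{f{\left(T{\left(2 \right)} \right)}}} = \sqrt{5310 + \frac{1}{\left(- \frac{1}{9}\right) \left(\left(-3\right) 2\right)}} = \sqrt{5310 + \frac{1}{\left(- \frac{1}{9}\right) \left(-6\right)}} = \sqrt{5310 + \frac{1}{\frac{2}{3}}} = \sqrt{5310 + \frac{3}{2}} = \sqrt{\frac{10623}{2}} = \frac{\sqrt{21246}}{2}$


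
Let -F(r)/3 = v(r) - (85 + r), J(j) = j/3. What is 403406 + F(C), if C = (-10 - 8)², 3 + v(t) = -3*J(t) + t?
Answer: 404642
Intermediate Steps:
J(j) = j/3 (J(j) = j*(⅓) = j/3)
v(t) = -3 (v(t) = -3 + (-t + t) = -3 + 0 = -3)
C = 324 (C = (-18)² = 324)
F(r) = 264 + 3*r (F(r) = -3*(-3 - (85 + r)) = -3*(-3 + (-85 - r)) = -3*(-88 - r) = 264 + 3*r)
403406 + F(C) = 403406 + (264 + 3*324) = 403406 + (264 + 972) = 403406 + 1236 = 404642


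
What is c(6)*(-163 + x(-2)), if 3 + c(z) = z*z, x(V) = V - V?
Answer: -5379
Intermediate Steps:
x(V) = 0
c(z) = -3 + z**2 (c(z) = -3 + z*z = -3 + z**2)
c(6)*(-163 + x(-2)) = (-3 + 6**2)*(-163 + 0) = (-3 + 36)*(-163) = 33*(-163) = -5379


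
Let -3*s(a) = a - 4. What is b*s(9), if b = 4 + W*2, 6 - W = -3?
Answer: -110/3 ≈ -36.667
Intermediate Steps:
W = 9 (W = 6 - 1*(-3) = 6 + 3 = 9)
s(a) = 4/3 - a/3 (s(a) = -(a - 4)/3 = -(-4 + a)/3 = 4/3 - a/3)
b = 22 (b = 4 + 9*2 = 4 + 18 = 22)
b*s(9) = 22*(4/3 - 1/3*9) = 22*(4/3 - 3) = 22*(-5/3) = -110/3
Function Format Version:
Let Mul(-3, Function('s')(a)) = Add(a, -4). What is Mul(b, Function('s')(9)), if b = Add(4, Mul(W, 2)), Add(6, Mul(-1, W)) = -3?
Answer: Rational(-110, 3) ≈ -36.667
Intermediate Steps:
W = 9 (W = Add(6, Mul(-1, -3)) = Add(6, 3) = 9)
Function('s')(a) = Add(Rational(4, 3), Mul(Rational(-1, 3), a)) (Function('s')(a) = Mul(Rational(-1, 3), Add(a, -4)) = Mul(Rational(-1, 3), Add(-4, a)) = Add(Rational(4, 3), Mul(Rational(-1, 3), a)))
b = 22 (b = Add(4, Mul(9, 2)) = Add(4, 18) = 22)
Mul(b, Function('s')(9)) = Mul(22, Add(Rational(4, 3), Mul(Rational(-1, 3), 9))) = Mul(22, Add(Rational(4, 3), -3)) = Mul(22, Rational(-5, 3)) = Rational(-110, 3)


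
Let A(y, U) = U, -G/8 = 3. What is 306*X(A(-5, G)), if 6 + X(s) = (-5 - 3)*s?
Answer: 56916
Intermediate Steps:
G = -24 (G = -8*3 = -24)
X(s) = -6 - 8*s (X(s) = -6 + (-5 - 3)*s = -6 - 8*s)
306*X(A(-5, G)) = 306*(-6 - 8*(-24)) = 306*(-6 + 192) = 306*186 = 56916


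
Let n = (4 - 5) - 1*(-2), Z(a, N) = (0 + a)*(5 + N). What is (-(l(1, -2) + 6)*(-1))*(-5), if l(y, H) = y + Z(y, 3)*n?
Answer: -75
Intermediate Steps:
Z(a, N) = a*(5 + N)
n = 1 (n = -1 + 2 = 1)
l(y, H) = 9*y (l(y, H) = y + (y*(5 + 3))*1 = y + (y*8)*1 = y + (8*y)*1 = y + 8*y = 9*y)
(-(l(1, -2) + 6)*(-1))*(-5) = (-(9*1 + 6)*(-1))*(-5) = (-(9 + 6)*(-1))*(-5) = (-1*15*(-1))*(-5) = -15*(-1)*(-5) = 15*(-5) = -75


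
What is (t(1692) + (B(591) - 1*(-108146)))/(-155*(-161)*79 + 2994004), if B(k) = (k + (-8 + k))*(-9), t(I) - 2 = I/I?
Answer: 97583/4965449 ≈ 0.019652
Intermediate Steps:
t(I) = 3 (t(I) = 2 + I/I = 2 + 1 = 3)
B(k) = 72 - 18*k (B(k) = (-8 + 2*k)*(-9) = 72 - 18*k)
(t(1692) + (B(591) - 1*(-108146)))/(-155*(-161)*79 + 2994004) = (3 + ((72 - 18*591) - 1*(-108146)))/(-155*(-161)*79 + 2994004) = (3 + ((72 - 10638) + 108146))/(24955*79 + 2994004) = (3 + (-10566 + 108146))/(1971445 + 2994004) = (3 + 97580)/4965449 = 97583*(1/4965449) = 97583/4965449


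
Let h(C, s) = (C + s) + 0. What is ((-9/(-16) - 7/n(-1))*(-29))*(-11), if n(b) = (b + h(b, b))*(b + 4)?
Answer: 61567/144 ≈ 427.55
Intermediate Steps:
h(C, s) = C + s
n(b) = 3*b*(4 + b) (n(b) = (b + (b + b))*(b + 4) = (b + 2*b)*(4 + b) = (3*b)*(4 + b) = 3*b*(4 + b))
((-9/(-16) - 7/n(-1))*(-29))*(-11) = ((-9/(-16) - 7*(-1/(3*(4 - 1))))*(-29))*(-11) = ((-9*(-1/16) - 7/(3*(-1)*3))*(-29))*(-11) = ((9/16 - 7/(-9))*(-29))*(-11) = ((9/16 - 7*(-1/9))*(-29))*(-11) = ((9/16 + 7/9)*(-29))*(-11) = ((193/144)*(-29))*(-11) = -5597/144*(-11) = 61567/144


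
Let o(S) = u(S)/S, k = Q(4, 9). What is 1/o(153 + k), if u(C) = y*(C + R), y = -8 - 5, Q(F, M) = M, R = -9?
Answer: -18/221 ≈ -0.081448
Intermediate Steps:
y = -13
k = 9
u(C) = 117 - 13*C (u(C) = -13*(C - 9) = -13*(-9 + C) = 117 - 13*C)
o(S) = (117 - 13*S)/S
1/o(153 + k) = 1/(-13 + 117/(153 + 9)) = 1/(-13 + 117/162) = 1/(-13 + 117*(1/162)) = 1/(-13 + 13/18) = 1/(-221/18) = -18/221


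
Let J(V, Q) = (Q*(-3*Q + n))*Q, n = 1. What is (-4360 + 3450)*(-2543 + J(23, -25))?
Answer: -40910870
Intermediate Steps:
J(V, Q) = Q²*(1 - 3*Q) (J(V, Q) = (Q*(-3*Q + 1))*Q = (Q*(1 - 3*Q))*Q = Q²*(1 - 3*Q))
(-4360 + 3450)*(-2543 + J(23, -25)) = (-4360 + 3450)*(-2543 + (-25)²*(1 - 3*(-25))) = -910*(-2543 + 625*(1 + 75)) = -910*(-2543 + 625*76) = -910*(-2543 + 47500) = -910*44957 = -40910870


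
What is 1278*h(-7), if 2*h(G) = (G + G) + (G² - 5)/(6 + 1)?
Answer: -34506/7 ≈ -4929.4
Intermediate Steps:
h(G) = -5/14 + G + G²/14 (h(G) = ((G + G) + (G² - 5)/(6 + 1))/2 = (2*G + (-5 + G²)/7)/2 = (2*G + (-5 + G²)*(⅐))/2 = (2*G + (-5/7 + G²/7))/2 = (-5/7 + 2*G + G²/7)/2 = -5/14 + G + G²/14)
1278*h(-7) = 1278*(-5/14 - 7 + (1/14)*(-7)²) = 1278*(-5/14 - 7 + (1/14)*49) = 1278*(-5/14 - 7 + 7/2) = 1278*(-27/7) = -34506/7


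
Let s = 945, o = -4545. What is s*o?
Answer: -4295025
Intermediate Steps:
s*o = 945*(-4545) = -4295025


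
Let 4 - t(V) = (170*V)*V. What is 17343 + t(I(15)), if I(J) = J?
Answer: -20903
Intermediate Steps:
t(V) = 4 - 170*V**2 (t(V) = 4 - 170*V*V = 4 - 170*V**2)
17343 + t(I(15)) = 17343 + (4 - 170*15**2) = 17343 + (4 - 170*225) = 17343 + (4 - 38250) = 17343 - 38246 = -20903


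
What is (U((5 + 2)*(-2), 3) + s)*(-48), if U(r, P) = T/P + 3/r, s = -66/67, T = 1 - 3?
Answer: 42008/469 ≈ 89.569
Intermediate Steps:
T = -2
s = -66/67 (s = -66*1/67 = -66/67 ≈ -0.98507)
U(r, P) = -2/P + 3/r
(U((5 + 2)*(-2), 3) + s)*(-48) = ((-2/3 + 3/(((5 + 2)*(-2)))) - 66/67)*(-48) = ((-2*⅓ + 3/((7*(-2)))) - 66/67)*(-48) = ((-⅔ + 3/(-14)) - 66/67)*(-48) = ((-⅔ + 3*(-1/14)) - 66/67)*(-48) = ((-⅔ - 3/14) - 66/67)*(-48) = (-37/42 - 66/67)*(-48) = -5251/2814*(-48) = 42008/469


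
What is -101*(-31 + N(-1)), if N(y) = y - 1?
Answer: 3333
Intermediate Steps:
N(y) = -1 + y
-101*(-31 + N(-1)) = -101*(-31 + (-1 - 1)) = -101*(-31 - 2) = -101*(-33) = 3333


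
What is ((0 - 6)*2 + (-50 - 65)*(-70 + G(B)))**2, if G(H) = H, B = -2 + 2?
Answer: 64609444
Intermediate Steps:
B = 0
((0 - 6)*2 + (-50 - 65)*(-70 + G(B)))**2 = ((0 - 6)*2 + (-50 - 65)*(-70 + 0))**2 = (-6*2 - 115*(-70))**2 = (-12 + 8050)**2 = 8038**2 = 64609444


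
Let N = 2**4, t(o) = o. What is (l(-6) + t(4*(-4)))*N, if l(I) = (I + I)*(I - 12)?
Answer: 3200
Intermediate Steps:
N = 16
l(I) = 2*I*(-12 + I) (l(I) = (2*I)*(-12 + I) = 2*I*(-12 + I))
(l(-6) + t(4*(-4)))*N = (2*(-6)*(-12 - 6) + 4*(-4))*16 = (2*(-6)*(-18) - 16)*16 = (216 - 16)*16 = 200*16 = 3200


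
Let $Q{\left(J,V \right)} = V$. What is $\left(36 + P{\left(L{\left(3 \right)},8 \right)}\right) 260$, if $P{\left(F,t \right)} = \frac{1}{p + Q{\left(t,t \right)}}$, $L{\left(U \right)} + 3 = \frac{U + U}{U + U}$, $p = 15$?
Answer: $\frac{215540}{23} \approx 9371.3$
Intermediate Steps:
$L{\left(U \right)} = -2$ ($L{\left(U \right)} = -3 + \frac{U + U}{U + U} = -3 + \frac{2 U}{2 U} = -3 + 2 U \frac{1}{2 U} = -3 + 1 = -2$)
$P{\left(F,t \right)} = \frac{1}{15 + t}$
$\left(36 + P{\left(L{\left(3 \right)},8 \right)}\right) 260 = \left(36 + \frac{1}{15 + 8}\right) 260 = \left(36 + \frac{1}{23}\right) 260 = \frac{829}{23} \cdot 260 = \frac{215540}{23}$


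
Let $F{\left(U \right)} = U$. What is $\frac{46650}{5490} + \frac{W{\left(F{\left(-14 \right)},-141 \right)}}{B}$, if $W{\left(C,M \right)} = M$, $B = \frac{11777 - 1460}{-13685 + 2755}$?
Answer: $\frac{99356575}{629337} \approx 157.88$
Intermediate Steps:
$B = - \frac{10317}{10930}$ ($B = \frac{10317}{-10930} = 10317 \left(- \frac{1}{10930}\right) = - \frac{10317}{10930} \approx -0.94392$)
$\frac{46650}{5490} + \frac{W{\left(F{\left(-14 \right)},-141 \right)}}{B} = \frac{46650}{5490} - \frac{141}{- \frac{10317}{10930}} = 46650 \cdot \frac{1}{5490} - - \frac{513710}{3439} = \frac{1555}{183} + \frac{513710}{3439} = \frac{99356575}{629337}$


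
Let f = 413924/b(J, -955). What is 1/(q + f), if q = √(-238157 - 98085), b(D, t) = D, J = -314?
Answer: -16246517/25560649251 - 24649*I*√336242/51121298502 ≈ -0.00063561 - 0.00027959*I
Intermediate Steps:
f = -206962/157 (f = 413924/(-314) = 413924*(-1/314) = -206962/157 ≈ -1318.2)
q = I*√336242 (q = √(-336242) = I*√336242 ≈ 579.86*I)
1/(q + f) = 1/(I*√336242 - 206962/157) = 1/(-206962/157 + I*√336242)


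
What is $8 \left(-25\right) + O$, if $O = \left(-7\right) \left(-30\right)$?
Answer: $10$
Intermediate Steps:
$O = 210$
$8 \left(-25\right) + O = 8 \left(-25\right) + 210 = -200 + 210 = 10$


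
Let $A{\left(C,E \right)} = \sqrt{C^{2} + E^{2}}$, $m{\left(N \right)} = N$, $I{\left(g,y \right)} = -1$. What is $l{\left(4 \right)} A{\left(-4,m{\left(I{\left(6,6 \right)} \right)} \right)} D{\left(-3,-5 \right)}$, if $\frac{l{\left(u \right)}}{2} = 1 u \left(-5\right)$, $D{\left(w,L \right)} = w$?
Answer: $120 \sqrt{17} \approx 494.77$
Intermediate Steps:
$l{\left(u \right)} = - 10 u$ ($l{\left(u \right)} = 2 \cdot 1 u \left(-5\right) = 2 u \left(-5\right) = 2 \left(- 5 u\right) = - 10 u$)
$l{\left(4 \right)} A{\left(-4,m{\left(I{\left(6,6 \right)} \right)} \right)} D{\left(-3,-5 \right)} = \left(-10\right) 4 \sqrt{\left(-4\right)^{2} + \left(-1\right)^{2}} \left(-3\right) = - 40 \sqrt{16 + 1} \left(-3\right) = - 40 \sqrt{17} \left(-3\right) = 120 \sqrt{17}$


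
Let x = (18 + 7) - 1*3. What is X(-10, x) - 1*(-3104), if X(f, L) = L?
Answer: 3126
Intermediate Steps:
x = 22 (x = 25 - 3 = 22)
X(-10, x) - 1*(-3104) = 22 - 1*(-3104) = 22 + 3104 = 3126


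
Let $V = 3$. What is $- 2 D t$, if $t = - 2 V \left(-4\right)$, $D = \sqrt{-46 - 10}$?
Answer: $- 96 i \sqrt{14} \approx - 359.2 i$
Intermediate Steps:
$D = 2 i \sqrt{14}$ ($D = \sqrt{-56} = 2 i \sqrt{14} \approx 7.4833 i$)
$t = 24$ ($t = \left(-2\right) 3 \left(-4\right) = \left(-6\right) \left(-4\right) = 24$)
$- 2 D t = - 2 \cdot 2 i \sqrt{14} \cdot 24 = - 4 i \sqrt{14} \cdot 24 = - 96 i \sqrt{14}$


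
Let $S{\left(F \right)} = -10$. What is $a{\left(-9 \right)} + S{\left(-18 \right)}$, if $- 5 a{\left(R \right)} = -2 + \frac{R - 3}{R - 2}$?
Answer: $- \frac{108}{11} \approx -9.8182$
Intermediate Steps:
$a{\left(R \right)} = \frac{2}{5} - \frac{-3 + R}{5 \left(-2 + R\right)}$ ($a{\left(R \right)} = - \frac{-2 + \frac{R - 3}{R - 2}}{5} = - \frac{-2 + \frac{-3 + R}{-2 + R}}{5} = \frac{2}{5} - \frac{-3 + R}{5 \left(-2 + R\right)}$)
$a{\left(-9 \right)} + S{\left(-18 \right)} = \frac{-1 - 9}{5 \left(-2 - 9\right)} - 10 = \frac{1}{5} \frac{1}{-11} \left(-10\right) - 10 = \frac{1}{5} \left(- \frac{1}{11}\right) \left(-10\right) - 10 = \frac{2}{11} - 10 = - \frac{108}{11}$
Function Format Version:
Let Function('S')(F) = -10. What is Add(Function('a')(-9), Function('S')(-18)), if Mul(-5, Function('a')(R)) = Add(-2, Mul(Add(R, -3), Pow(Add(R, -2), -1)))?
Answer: Rational(-108, 11) ≈ -9.8182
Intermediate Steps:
Function('a')(R) = Add(Rational(2, 5), Mul(Rational(-1, 5), Pow(Add(-2, R), -1), Add(-3, R))) (Function('a')(R) = Mul(Rational(-1, 5), Add(-2, Mul(Add(R, -3), Pow(Add(R, -2), -1)))) = Mul(Rational(-1, 5), Add(-2, Mul(Add(-3, R), Pow(Add(-2, R), -1)))) = Mul(Rational(-1, 5), Add(-2, Mul(Pow(Add(-2, R), -1), Add(-3, R)))) = Add(Rational(2, 5), Mul(Rational(-1, 5), Pow(Add(-2, R), -1), Add(-3, R))))
Add(Function('a')(-9), Function('S')(-18)) = Add(Mul(Rational(1, 5), Pow(Add(-2, -9), -1), Add(-1, -9)), -10) = Add(Mul(Rational(1, 5), Pow(-11, -1), -10), -10) = Add(Mul(Rational(1, 5), Rational(-1, 11), -10), -10) = Add(Rational(2, 11), -10) = Rational(-108, 11)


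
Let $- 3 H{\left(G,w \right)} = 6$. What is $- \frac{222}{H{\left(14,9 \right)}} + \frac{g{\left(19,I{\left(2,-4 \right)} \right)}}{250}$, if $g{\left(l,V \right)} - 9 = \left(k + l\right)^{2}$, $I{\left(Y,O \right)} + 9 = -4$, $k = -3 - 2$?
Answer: $\frac{5591}{50} \approx 111.82$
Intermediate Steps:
$k = -5$ ($k = -3 - 2 = -5$)
$I{\left(Y,O \right)} = -13$ ($I{\left(Y,O \right)} = -9 - 4 = -13$)
$H{\left(G,w \right)} = -2$ ($H{\left(G,w \right)} = \left(- \frac{1}{3}\right) 6 = -2$)
$g{\left(l,V \right)} = 9 + \left(-5 + l\right)^{2}$
$- \frac{222}{H{\left(14,9 \right)}} + \frac{g{\left(19,I{\left(2,-4 \right)} \right)}}{250} = - \frac{222}{-2} + \frac{9 + \left(-5 + 19\right)^{2}}{250} = \left(-222\right) \left(- \frac{1}{2}\right) + \left(9 + 14^{2}\right) \frac{1}{250} = 111 + \left(9 + 196\right) \frac{1}{250} = 111 + 205 \cdot \frac{1}{250} = 111 + \frac{41}{50} = \frac{5591}{50}$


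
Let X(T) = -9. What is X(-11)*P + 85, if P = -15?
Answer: 220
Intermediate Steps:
X(-11)*P + 85 = -9*(-15) + 85 = 135 + 85 = 220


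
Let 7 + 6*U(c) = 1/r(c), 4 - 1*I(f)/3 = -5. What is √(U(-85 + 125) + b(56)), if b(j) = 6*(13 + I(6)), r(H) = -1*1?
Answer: 2*√537/3 ≈ 15.449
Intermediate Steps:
I(f) = 27 (I(f) = 12 - 3*(-5) = 12 + 15 = 27)
r(H) = -1
U(c) = -4/3 (U(c) = -7/6 + (⅙)/(-1) = -7/6 + (⅙)*(-1) = -7/6 - ⅙ = -4/3)
b(j) = 240 (b(j) = 6*(13 + 27) = 6*40 = 240)
√(U(-85 + 125) + b(56)) = √(-4/3 + 240) = √(716/3) = 2*√537/3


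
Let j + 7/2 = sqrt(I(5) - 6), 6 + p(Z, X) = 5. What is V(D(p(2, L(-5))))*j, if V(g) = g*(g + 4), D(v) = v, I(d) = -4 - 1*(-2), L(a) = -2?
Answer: 21/2 - 6*I*sqrt(2) ≈ 10.5 - 8.4853*I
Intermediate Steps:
p(Z, X) = -1 (p(Z, X) = -6 + 5 = -1)
I(d) = -2 (I(d) = -4 + 2 = -2)
V(g) = g*(4 + g)
j = -7/2 + 2*I*sqrt(2) (j = -7/2 + sqrt(-2 - 6) = -7/2 + sqrt(-8) = -7/2 + 2*I*sqrt(2) ≈ -3.5 + 2.8284*I)
V(D(p(2, L(-5))))*j = (-(4 - 1))*(-7/2 + 2*I*sqrt(2)) = (-1*3)*(-7/2 + 2*I*sqrt(2)) = -3*(-7/2 + 2*I*sqrt(2)) = 21/2 - 6*I*sqrt(2)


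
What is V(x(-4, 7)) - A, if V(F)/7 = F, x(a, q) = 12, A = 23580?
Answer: -23496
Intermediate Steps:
V(F) = 7*F
V(x(-4, 7)) - A = 7*12 - 1*23580 = 84 - 23580 = -23496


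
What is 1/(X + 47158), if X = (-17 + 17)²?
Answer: 1/47158 ≈ 2.1205e-5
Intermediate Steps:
X = 0 (X = 0² = 0)
1/(X + 47158) = 1/(0 + 47158) = 1/47158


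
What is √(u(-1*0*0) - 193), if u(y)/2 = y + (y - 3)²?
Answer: 5*I*√7 ≈ 13.229*I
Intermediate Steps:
u(y) = 2*y + 2*(-3 + y)² (u(y) = 2*(y + (y - 3)²) = 2*(y + (-3 + y)²) = 2*y + 2*(-3 + y)²)
√(u(-1*0*0) - 193) = √((2*(-1*0*0) + 2*(-3 - 1*0*0)²) - 193) = √((2*(0*0) + 2*(-3 + 0*0)²) - 193) = √((2*0 + 2*(-3 + 0)²) - 193) = √((0 + 2*(-3)²) - 193) = √((0 + 2*9) - 193) = √((0 + 18) - 193) = √(18 - 193) = √(-175) = 5*I*√7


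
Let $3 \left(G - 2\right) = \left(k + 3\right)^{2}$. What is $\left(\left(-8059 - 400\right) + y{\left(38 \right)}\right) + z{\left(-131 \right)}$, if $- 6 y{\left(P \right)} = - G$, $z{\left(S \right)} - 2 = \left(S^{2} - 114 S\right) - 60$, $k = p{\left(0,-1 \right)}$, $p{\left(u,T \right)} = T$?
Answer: $\frac{212207}{9} \approx 23579.0$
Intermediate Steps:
$k = -1$
$z{\left(S \right)} = -58 + S^{2} - 114 S$ ($z{\left(S \right)} = 2 - \left(60 - S^{2} + 114 S\right) = -58 + S^{2} - 114 S$)
$G = \frac{10}{3}$ ($G = 2 + \frac{\left(-1 + 3\right)^{2}}{3} = 2 + \frac{2^{2}}{3} = 2 + \frac{1}{3} \cdot 4 = 2 + \frac{4}{3} = \frac{10}{3} \approx 3.3333$)
$y{\left(P \right)} = \frac{5}{9}$ ($y{\left(P \right)} = - \frac{\left(-1\right) \frac{10}{3}}{6} = \left(- \frac{1}{6}\right) \left(- \frac{10}{3}\right) = \frac{5}{9}$)
$\left(\left(-8059 - 400\right) + y{\left(38 \right)}\right) + z{\left(-131 \right)} = \left(\left(-8059 - 400\right) + \frac{5}{9}\right) - \left(-14876 - 17161\right) = \left(-8459 + \frac{5}{9}\right) + \left(-58 + 17161 + 14934\right) = - \frac{76126}{9} + 32037 = \frac{212207}{9}$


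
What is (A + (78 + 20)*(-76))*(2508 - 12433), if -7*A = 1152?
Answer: 528883400/7 ≈ 7.5555e+7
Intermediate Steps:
A = -1152/7 (A = -1/7*1152 = -1152/7 ≈ -164.57)
(A + (78 + 20)*(-76))*(2508 - 12433) = (-1152/7 + (78 + 20)*(-76))*(2508 - 12433) = (-1152/7 + 98*(-76))*(-9925) = (-1152/7 - 7448)*(-9925) = -53288/7*(-9925) = 528883400/7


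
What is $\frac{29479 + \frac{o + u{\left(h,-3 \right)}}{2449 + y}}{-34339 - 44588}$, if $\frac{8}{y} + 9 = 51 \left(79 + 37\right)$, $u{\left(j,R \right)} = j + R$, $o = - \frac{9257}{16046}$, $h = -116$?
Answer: $- \frac{6842815205928517}{18320966461295142} \approx -0.3735$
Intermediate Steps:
$o = - \frac{9257}{16046}$ ($o = \left(-9257\right) \frac{1}{16046} = - \frac{9257}{16046} \approx -0.5769$)
$u{\left(j,R \right)} = R + j$
$y = \frac{8}{5907}$ ($y = \frac{8}{-9 + 51 \left(79 + 37\right)} = \frac{8}{-9 + 51 \cdot 116} = \frac{8}{-9 + 5916} = \frac{8}{5907} \approx 0.0013543$)
$\frac{29479 + \frac{o + u{\left(h,-3 \right)}}{2449 + y}}{-34339 - 44588} = \frac{29479 + \frac{- \frac{9257}{16046} - 119}{2449 + \frac{8}{5907}}}{-34339 - 44588} = \frac{29479 + \frac{- \frac{9257}{16046} - 119}{\frac{14466251}{5907}}}{-78927} = \left(29479 - \frac{11333944017}{232125463546}\right) \left(- \frac{1}{78927}\right) = \frac{6842815205928517}{232125463546} \left(- \frac{1}{78927}\right) = - \frac{6842815205928517}{18320966461295142}$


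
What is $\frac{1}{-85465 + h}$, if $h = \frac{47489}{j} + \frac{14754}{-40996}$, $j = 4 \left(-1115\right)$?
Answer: $- \frac{45710540}{3907154466571} \approx -1.1699 \cdot 10^{-5}$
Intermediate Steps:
$j = -4460$
$h = - \frac{503165471}{45710540}$ ($h = \frac{47489}{-4460} + \frac{14754}{-40996} = 47489 \left(- \frac{1}{4460}\right) + 14754 \left(- \frac{1}{40996}\right) = - \frac{47489}{4460} - \frac{7377}{20498} = - \frac{503165471}{45710540} \approx -11.008$)
$\frac{1}{-85465 + h} = \frac{1}{-85465 - \frac{503165471}{45710540}} = \frac{1}{- \frac{3907154466571}{45710540}} = - \frac{45710540}{3907154466571}$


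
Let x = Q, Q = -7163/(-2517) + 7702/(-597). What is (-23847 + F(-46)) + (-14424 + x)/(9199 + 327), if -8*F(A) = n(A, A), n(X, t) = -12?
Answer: -18963986949112/795235243 ≈ -23847.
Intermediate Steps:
F(A) = 3/2 (F(A) = -1/8*(-12) = 3/2)
Q = -1678847/166961 (Q = -7163*(-1/2517) + 7702*(-1/597) = 7163/2517 - 7702/597 = -1678847/166961 ≈ -10.055)
x = -1678847/166961 ≈ -10.055
(-23847 + F(-46)) + (-14424 + x)/(9199 + 327) = (-23847 + 3/2) + (-14424 - 1678847/166961)/(9199 + 327) = -47691/2 - 2409924311/166961/9526 = -47691/2 - 2409924311/166961*1/9526 = -47691/2 - 2409924311/1590470486 = -18963986949112/795235243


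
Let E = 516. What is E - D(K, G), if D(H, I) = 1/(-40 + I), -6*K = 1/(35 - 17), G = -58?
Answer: 50569/98 ≈ 516.01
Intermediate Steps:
K = -1/108 (K = -1/(6*(35 - 17)) = -⅙/18 = -⅙*1/18 = -1/108 ≈ -0.0092593)
E - D(K, G) = 516 - 1/(-40 - 58) = 516 - 1/(-98) = 516 - 1*(-1/98) = 516 + 1/98 = 50569/98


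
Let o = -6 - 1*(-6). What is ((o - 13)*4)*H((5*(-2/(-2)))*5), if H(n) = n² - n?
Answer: -31200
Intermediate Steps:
o = 0 (o = -6 + 6 = 0)
((o - 13)*4)*H((5*(-2/(-2)))*5) = ((0 - 13)*4)*(((5*(-2/(-2)))*5)*(-1 + (5*(-2/(-2)))*5)) = (-13*4)*(((5*(-2*(-½)))*5)*(-1 + (5*(-2*(-½)))*5)) = -52*(5*1)*5*(-1 + (5*1)*5) = -52*5*5*(-1 + 5*5) = -1300*(-1 + 25) = -1300*24 = -52*600 = -31200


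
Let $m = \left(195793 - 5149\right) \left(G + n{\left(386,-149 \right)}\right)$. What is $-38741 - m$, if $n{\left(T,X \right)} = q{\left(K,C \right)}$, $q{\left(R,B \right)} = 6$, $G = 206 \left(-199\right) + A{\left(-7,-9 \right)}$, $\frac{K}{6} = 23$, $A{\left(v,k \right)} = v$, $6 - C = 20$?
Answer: $7815412039$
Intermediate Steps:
$C = -14$ ($C = 6 - 20 = -14$)
$K = 138$ ($K = 6 \cdot 23 = 138$)
$G = -41001$ ($G = 206 \left(-199\right) - 7 = -40994 - 7 = -41001$)
$n{\left(T,X \right)} = 6$
$m = -7815450780$ ($m = \left(195793 - 5149\right) \left(-41001 + 6\right) = 190644 \left(-40995\right) = -7815450780$)
$-38741 - m = -38741 - -7815450780 = -38741 + 7815450780 = 7815412039$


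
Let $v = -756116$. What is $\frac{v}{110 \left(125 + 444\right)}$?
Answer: $- \frac{378058}{31295} \approx -12.08$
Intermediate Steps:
$\frac{v}{110 \left(125 + 444\right)} = - \frac{756116}{110 \left(125 + 444\right)} = - \frac{756116}{110 \cdot 569} = - \frac{756116}{62590} = \left(-756116\right) \frac{1}{62590} = - \frac{378058}{31295}$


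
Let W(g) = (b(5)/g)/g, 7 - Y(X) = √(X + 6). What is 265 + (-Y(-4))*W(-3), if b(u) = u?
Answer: 2350/9 + 5*√2/9 ≈ 261.90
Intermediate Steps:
Y(X) = 7 - √(6 + X) (Y(X) = 7 - √(X + 6) = 7 - √(6 + X))
W(g) = 5/g² (W(g) = (5/g)/g = 5/g²)
265 + (-Y(-4))*W(-3) = 265 + (-(7 - √(6 - 4)))*(5/(-3)²) = 265 + (-(7 - √2))*(5*(⅑)) = 265 + (-7 + √2)*(5/9) = 265 + (-35/9 + 5*√2/9) = 2350/9 + 5*√2/9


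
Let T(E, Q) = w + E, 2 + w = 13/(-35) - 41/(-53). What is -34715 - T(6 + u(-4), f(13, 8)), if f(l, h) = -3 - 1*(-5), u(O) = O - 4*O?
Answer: -64426751/1855 ≈ -34731.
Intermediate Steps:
u(O) = -3*O
f(l, h) = 2 (f(l, h) = -3 + 5 = 2)
w = -2964/1855 (w = -2 + (13/(-35) - 41/(-53)) = -2 + (13*(-1/35) - 41*(-1/53)) = -2 + (-13/35 + 41/53) = -2 + 746/1855 = -2964/1855 ≈ -1.5978)
T(E, Q) = -2964/1855 + E
-34715 - T(6 + u(-4), f(13, 8)) = -34715 - (-2964/1855 + (6 - 3*(-4))) = -34715 - (-2964/1855 + (6 + 12)) = -34715 - (-2964/1855 + 18) = -34715 - 1*30426/1855 = -34715 - 30426/1855 = -64426751/1855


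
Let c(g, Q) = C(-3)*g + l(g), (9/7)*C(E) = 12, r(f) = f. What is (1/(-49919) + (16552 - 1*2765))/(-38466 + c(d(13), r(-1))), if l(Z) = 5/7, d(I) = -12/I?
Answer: -62629225932/174772658875 ≈ -0.35835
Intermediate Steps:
C(E) = 28/3 (C(E) = (7/9)*12 = 28/3)
l(Z) = 5/7 (l(Z) = 5*(⅐) = 5/7)
c(g, Q) = 5/7 + 28*g/3 (c(g, Q) = 28*g/3 + 5/7 = 5/7 + 28*g/3)
(1/(-49919) + (16552 - 1*2765))/(-38466 + c(d(13), r(-1))) = (1/(-49919) + (16552 - 1*2765))/(-38466 + (5/7 + 28*(-12/13)/3)) = (-1/49919 + (16552 - 2765))/(-38466 + (5/7 + 28*(-12*1/13)/3)) = (-1/49919 + 13787)/(-38466 + (5/7 + (28/3)*(-12/13))) = 688233252/(49919*(-38466 + (5/7 - 112/13))) = 688233252/(49919*(-38466 - 719/91)) = 688233252/(49919*(-3501125/91)) = (688233252/49919)*(-91/3501125) = -62629225932/174772658875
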